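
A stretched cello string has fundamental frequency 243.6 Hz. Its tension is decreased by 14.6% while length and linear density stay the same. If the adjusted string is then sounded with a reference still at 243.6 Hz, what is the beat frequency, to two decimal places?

For a string, f ∝ √T, so the new frequency is 243.6·√0.854 = 225.1159 Hz.
f_beat = |225.1159 − 243.6| = 18.48 Hz.

18.48 Hz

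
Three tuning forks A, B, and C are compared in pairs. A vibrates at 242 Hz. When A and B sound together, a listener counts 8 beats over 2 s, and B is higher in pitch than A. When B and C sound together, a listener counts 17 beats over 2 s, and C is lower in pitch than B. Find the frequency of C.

237.5 Hz

A–B: Beat frequency = 8/2 = 4 Hz.
B is above A, so f_B = 242 + 4 = 246 Hz.
B–C: Beat frequency = 17/2 = 8.5 Hz.
C is below B, so f_C = 246 − 8.5 = 237.5 Hz.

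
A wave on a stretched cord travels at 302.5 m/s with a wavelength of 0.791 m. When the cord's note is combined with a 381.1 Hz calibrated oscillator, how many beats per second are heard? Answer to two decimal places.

1.33 Hz

Source frequency f = v/λ = 302.5/0.791 = 382.4273 Hz.
f_beat = |382.4273 − 381.1| = 1.33 Hz.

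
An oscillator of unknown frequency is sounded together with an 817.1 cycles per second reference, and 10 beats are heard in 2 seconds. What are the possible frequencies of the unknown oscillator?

Beat frequency = 10/2 = 5 Hz.
|f − 817.1| = 5, so f = 817.1 ± 5.

812.1 Hz or 822.1 Hz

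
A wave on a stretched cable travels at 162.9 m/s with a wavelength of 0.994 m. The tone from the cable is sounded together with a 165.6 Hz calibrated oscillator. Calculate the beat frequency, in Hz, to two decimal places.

1.72 Hz

Source frequency f = v/λ = 162.9/0.994 = 163.8833 Hz.
f_beat = |163.8833 − 165.6| = 1.72 Hz.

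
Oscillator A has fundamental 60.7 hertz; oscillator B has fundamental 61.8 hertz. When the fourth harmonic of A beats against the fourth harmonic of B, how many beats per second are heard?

4.4 Hz

Fourth harmonic of the first: 4·60.7 = 242.8 Hz.
Fourth harmonic of the second: 4·61.8 = 247.2 Hz.
f_beat = |242.8 − 247.2| = 4.4 Hz.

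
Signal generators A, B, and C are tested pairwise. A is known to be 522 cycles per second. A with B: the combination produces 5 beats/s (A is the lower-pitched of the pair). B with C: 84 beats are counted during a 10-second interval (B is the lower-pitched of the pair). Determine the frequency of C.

B is above A, so f_B = 522 + 5 = 527 Hz.
B–C: Beat frequency = 84/10 = 8.4 Hz.
C is above B, so f_C = 527 + 8.4 = 535.4 Hz.

535.4 Hz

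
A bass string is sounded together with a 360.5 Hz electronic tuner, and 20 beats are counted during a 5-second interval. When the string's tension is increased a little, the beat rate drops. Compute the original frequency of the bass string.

Beat frequency = 20/5 = 4 Hz.
|f − 360.5| = 4, so the bass string was at either 356.5 Hz or 364.5 Hz.
Higher tension means higher frequency; the adjustment raises the bass string's frequency.
The beat rate fell, so the adjustment moved the bass string toward 360.5 Hz — it must have started below the reference.

356.5 Hz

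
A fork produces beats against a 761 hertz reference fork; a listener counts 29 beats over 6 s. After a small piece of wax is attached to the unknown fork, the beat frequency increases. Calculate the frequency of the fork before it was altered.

756.1667 Hz

Beat frequency = 29/6 = 4.8333 Hz.
|f − 761| = 4.8333, so the fork was at either 756.1667 Hz or 765.8333 Hz.
Loading a fork with wax lowers its frequency; the adjustment lowers the fork's frequency.
The beat rate rose, so the adjustment moved the fork further from 761 Hz — it was already below the reference.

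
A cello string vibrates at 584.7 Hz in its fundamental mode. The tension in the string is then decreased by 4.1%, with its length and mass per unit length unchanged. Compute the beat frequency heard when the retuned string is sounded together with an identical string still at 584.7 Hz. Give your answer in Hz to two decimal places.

For a string, f ∝ √T, so the new frequency is 584.7·√0.959 = 572.5882 Hz.
f_beat = |572.5882 − 584.7| = 12.11 Hz.

12.11 Hz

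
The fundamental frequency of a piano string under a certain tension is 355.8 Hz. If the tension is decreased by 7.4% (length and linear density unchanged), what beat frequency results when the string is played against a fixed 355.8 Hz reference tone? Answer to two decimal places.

For a string, f ∝ √T, so the new frequency is 355.8·√0.926 = 342.3824 Hz.
f_beat = |342.3824 − 355.8| = 13.42 Hz.

13.42 Hz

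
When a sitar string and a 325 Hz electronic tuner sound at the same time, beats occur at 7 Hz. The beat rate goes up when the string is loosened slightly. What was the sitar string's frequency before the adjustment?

318 Hz

|f − 325| = 7, so the sitar string was at either 318 Hz or 332 Hz.
Reducing tension lowers a string's frequency; the adjustment lowers the sitar string's frequency.
The beat rate rose, so the adjustment moved the sitar string further from 325 Hz — it was already below the reference.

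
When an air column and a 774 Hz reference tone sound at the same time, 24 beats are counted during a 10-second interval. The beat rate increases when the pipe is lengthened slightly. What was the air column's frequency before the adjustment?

771.6 Hz

Beat frequency = 24/10 = 2.4 Hz.
|f − 774| = 2.4, so the air column was at either 771.6 Hz or 776.4 Hz.
A longer pipe has a lower fundamental; the adjustment lowers the air column's frequency.
The beat rate rose, so the adjustment moved the air column further from 774 Hz — it was already below the reference.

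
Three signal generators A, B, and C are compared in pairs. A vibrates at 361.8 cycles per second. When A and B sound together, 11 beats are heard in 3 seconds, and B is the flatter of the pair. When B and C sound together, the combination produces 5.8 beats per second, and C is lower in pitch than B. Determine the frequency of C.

352.3333 Hz

A–B: Beat frequency = 11/3 = 3.6667 Hz.
B is below A, so f_B = 361.8 − 3.6667 = 358.1333 Hz.
C is below B, so f_C = 358.1333 − 5.8 = 352.3333 Hz.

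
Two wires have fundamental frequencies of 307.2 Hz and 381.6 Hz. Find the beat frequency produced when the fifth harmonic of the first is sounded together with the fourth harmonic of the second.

Fifth harmonic of the first: 5·307.2 = 1536.0 Hz.
Fourth harmonic of the second: 4·381.6 = 1526.4 Hz.
f_beat = |1536.0 − 1526.4| = 9.6 Hz.

9.6 Hz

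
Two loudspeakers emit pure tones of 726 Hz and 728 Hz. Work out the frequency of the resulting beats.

2 Hz

f_beat = |f₁ − f₂|.
|726 − 728| = 2 Hz.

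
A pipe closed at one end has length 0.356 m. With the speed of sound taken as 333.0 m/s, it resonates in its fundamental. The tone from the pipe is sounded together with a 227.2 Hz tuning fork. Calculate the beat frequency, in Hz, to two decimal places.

6.65 Hz

Closed pipe (odd harmonics): f_n = n·v/(4L) = 1·333.0/(4·0.356) = 233.8483 Hz.
f_beat = |233.8483 − 227.2| = 6.65 Hz.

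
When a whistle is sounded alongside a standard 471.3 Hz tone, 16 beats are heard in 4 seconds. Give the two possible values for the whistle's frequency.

467.3 Hz or 475.3 Hz

Beat frequency = 16/4 = 4 Hz.
|f − 471.3| = 4, so f = 471.3 ± 4.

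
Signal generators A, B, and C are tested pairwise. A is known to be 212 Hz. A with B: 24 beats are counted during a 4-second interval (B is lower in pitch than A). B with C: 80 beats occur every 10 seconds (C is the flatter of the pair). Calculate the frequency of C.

A–B: Beat frequency = 24/4 = 6 Hz.
B is below A, so f_B = 212 − 6 = 206 Hz.
B–C: Beat frequency = 80/10 = 8 Hz.
C is below B, so f_C = 206 − 8 = 198 Hz.

198 Hz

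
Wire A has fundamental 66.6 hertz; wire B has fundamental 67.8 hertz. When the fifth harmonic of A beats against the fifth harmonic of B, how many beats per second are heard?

6.0 Hz

Fifth harmonic of the first: 5·66.6 = 333.0 Hz.
Fifth harmonic of the second: 5·67.8 = 339.0 Hz.
f_beat = |333.0 − 339.0| = 6.0 Hz.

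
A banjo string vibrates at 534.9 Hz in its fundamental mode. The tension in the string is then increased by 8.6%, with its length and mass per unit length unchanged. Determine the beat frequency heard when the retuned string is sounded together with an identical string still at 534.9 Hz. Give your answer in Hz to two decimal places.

22.53 Hz

For a string, f ∝ √T, so the new frequency is 534.9·√1.086 = 557.4264 Hz.
f_beat = |557.4264 − 534.9| = 22.53 Hz.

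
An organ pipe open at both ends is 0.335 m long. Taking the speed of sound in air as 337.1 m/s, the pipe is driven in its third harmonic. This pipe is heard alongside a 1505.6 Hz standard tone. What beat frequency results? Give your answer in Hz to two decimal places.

3.80 Hz

Open pipe: f_n = n·v/(2L) = 3·337.1/(2·0.335) = 1509.4030 Hz.
f_beat = |1509.4030 − 1505.6| = 3.80 Hz.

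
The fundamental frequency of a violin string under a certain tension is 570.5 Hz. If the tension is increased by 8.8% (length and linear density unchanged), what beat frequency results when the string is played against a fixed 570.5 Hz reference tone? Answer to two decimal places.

For a string, f ∝ √T, so the new frequency is 570.5·√1.088 = 595.0728 Hz.
f_beat = |595.0728 − 570.5| = 24.57 Hz.

24.57 Hz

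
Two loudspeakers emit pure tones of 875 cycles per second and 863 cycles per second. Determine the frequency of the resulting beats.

12 Hz

Beats arise from superposition of two nearby frequencies; the beat rate is |f₁ − f₂|.
|875 − 863| = 12 Hz.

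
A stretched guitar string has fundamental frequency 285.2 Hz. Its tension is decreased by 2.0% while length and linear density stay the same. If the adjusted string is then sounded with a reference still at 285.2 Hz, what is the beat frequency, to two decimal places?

2.87 Hz

For a string, f ∝ √T, so the new frequency is 285.2·√0.980 = 282.3336 Hz.
f_beat = |282.3336 − 285.2| = 2.87 Hz.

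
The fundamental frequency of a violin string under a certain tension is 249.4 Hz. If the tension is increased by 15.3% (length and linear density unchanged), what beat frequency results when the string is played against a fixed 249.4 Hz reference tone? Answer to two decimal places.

For a string, f ∝ √T, so the new frequency is 249.4·√1.153 = 267.8003 Hz.
f_beat = |267.8003 − 249.4| = 18.40 Hz.

18.40 Hz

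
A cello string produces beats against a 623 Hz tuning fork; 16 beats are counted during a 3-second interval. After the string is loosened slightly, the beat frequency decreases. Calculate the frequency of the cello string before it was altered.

Beat frequency = 16/3 = 5.3333 Hz.
|f − 623| = 5.3333, so the cello string was at either 617.6667 Hz or 628.3333 Hz.
Reducing tension lowers a string's frequency; the adjustment lowers the cello string's frequency.
The beat rate fell, so the adjustment moved the cello string toward 623 Hz — it must have started above the reference.

628.3333 Hz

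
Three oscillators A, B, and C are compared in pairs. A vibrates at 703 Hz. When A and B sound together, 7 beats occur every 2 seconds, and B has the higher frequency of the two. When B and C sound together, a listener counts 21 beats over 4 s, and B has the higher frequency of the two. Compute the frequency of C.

701.25 Hz

A–B: Beat frequency = 7/2 = 3.5 Hz.
B is above A, so f_B = 703 + 3.5 = 706.5 Hz.
B–C: Beat frequency = 21/4 = 5.25 Hz.
C is below B, so f_C = 706.5 − 5.25 = 701.25 Hz.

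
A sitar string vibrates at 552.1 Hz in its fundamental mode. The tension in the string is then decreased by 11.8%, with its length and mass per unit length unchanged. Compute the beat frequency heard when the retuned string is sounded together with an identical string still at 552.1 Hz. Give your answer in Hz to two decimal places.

33.60 Hz

For a string, f ∝ √T, so the new frequency is 552.1·√0.882 = 518.5039 Hz.
f_beat = |518.5039 − 552.1| = 33.60 Hz.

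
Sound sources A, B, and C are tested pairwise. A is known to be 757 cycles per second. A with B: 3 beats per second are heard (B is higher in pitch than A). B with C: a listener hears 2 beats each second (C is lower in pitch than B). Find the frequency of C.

758 Hz

B is above A, so f_B = 757 + 3 = 760 Hz.
C is below B, so f_C = 760 − 2 = 758 Hz.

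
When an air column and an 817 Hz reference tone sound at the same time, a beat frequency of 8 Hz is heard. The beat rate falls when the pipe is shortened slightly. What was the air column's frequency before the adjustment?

|f − 817| = 8, so the air column was at either 809 Hz or 825 Hz.
A shorter pipe has a higher fundamental; the adjustment raises the air column's frequency.
The beat rate fell, so the adjustment moved the air column toward 817 Hz — it must have started below the reference.

809 Hz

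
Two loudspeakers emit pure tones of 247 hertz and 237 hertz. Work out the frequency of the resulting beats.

10 Hz

Beats arise from superposition of two nearby frequencies; the beat rate is |f₁ − f₂|.
|247 − 237| = 10 Hz.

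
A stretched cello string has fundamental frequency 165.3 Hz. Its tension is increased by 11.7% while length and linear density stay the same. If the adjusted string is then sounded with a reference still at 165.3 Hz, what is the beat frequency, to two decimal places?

For a string, f ∝ √T, so the new frequency is 165.3·√1.117 = 174.7026 Hz.
f_beat = |174.7026 − 165.3| = 9.40 Hz.

9.40 Hz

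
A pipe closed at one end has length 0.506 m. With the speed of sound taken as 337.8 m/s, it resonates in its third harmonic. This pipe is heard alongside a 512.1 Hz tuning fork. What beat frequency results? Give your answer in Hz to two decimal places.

Closed pipe (odd harmonics): f_n = n·v/(4L) = 3·337.8/(4·0.506) = 500.6917 Hz.
f_beat = |500.6917 − 512.1| = 11.41 Hz.

11.41 Hz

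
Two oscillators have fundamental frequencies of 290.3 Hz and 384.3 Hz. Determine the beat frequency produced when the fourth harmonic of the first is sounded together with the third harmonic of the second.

Fourth harmonic of the first: 4·290.3 = 1161.2 Hz.
Third harmonic of the second: 3·384.3 = 1152.9 Hz.
f_beat = |1161.2 − 1152.9| = 8.3 Hz.

8.3 Hz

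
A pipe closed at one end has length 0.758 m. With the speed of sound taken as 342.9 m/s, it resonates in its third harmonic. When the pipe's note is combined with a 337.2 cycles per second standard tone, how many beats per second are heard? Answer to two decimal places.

2.08 Hz

Closed pipe (odd harmonics): f_n = n·v/(4L) = 3·342.9/(4·0.758) = 339.2810 Hz.
f_beat = |339.2810 − 337.2| = 2.08 Hz.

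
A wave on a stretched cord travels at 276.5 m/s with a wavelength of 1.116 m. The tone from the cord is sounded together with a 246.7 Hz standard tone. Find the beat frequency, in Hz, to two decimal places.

Source frequency f = v/λ = 276.5/1.116 = 247.7599 Hz.
f_beat = |247.7599 − 246.7| = 1.06 Hz.

1.06 Hz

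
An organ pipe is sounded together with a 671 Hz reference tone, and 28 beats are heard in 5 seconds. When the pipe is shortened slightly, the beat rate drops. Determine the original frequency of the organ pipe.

665.4 Hz

Beat frequency = 28/5 = 5.6 Hz.
|f − 671| = 5.6, so the organ pipe was at either 665.4 Hz or 676.6 Hz.
A shorter pipe has a higher fundamental; the adjustment raises the organ pipe's frequency.
The beat rate fell, so the adjustment moved the organ pipe toward 671 Hz — it must have started below the reference.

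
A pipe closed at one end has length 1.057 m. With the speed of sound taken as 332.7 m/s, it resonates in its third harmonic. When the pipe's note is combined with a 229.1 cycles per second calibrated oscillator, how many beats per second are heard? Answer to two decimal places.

6.97 Hz

Closed pipe (odd harmonics): f_n = n·v/(4L) = 3·332.7/(4·1.057) = 236.0691 Hz.
f_beat = |236.0691 − 229.1| = 6.97 Hz.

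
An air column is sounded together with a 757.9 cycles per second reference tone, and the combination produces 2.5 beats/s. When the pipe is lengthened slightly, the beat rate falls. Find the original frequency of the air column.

|f − 757.9| = 2.5, so the air column was at either 755.4 Hz or 760.4 Hz.
A longer pipe has a lower fundamental; the adjustment lowers the air column's frequency.
The beat rate fell, so the adjustment moved the air column toward 757.9 Hz — it must have started above the reference.

760.4 Hz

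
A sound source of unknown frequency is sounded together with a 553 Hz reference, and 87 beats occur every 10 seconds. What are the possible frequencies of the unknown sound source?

544.3 Hz or 561.7 Hz

Beat frequency = 87/10 = 8.7 Hz.
|f − 553| = 8.7, so f = 553 ± 8.7.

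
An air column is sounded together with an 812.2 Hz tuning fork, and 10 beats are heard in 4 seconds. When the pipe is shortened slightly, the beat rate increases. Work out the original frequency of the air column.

Beat frequency = 10/4 = 2.5 Hz.
|f − 812.2| = 2.5, so the air column was at either 809.7 Hz or 814.7 Hz.
A shorter pipe has a higher fundamental; the adjustment raises the air column's frequency.
The beat rate rose, so the adjustment moved the air column further from 812.2 Hz — it was already above the reference.

814.7 Hz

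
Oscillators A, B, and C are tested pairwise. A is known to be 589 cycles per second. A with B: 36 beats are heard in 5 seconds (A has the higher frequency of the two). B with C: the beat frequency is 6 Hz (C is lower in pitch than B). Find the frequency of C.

A–B: Beat frequency = 36/5 = 7.2 Hz.
B is below A, so f_B = 589 − 7.2 = 581.8 Hz.
C is below B, so f_C = 581.8 − 6 = 575.8 Hz.

575.8 Hz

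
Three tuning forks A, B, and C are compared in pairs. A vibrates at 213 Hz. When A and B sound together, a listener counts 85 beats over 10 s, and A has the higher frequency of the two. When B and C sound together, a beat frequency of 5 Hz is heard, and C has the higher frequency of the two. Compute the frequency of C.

A–B: Beat frequency = 85/10 = 8.5 Hz.
B is below A, so f_B = 213 − 8.5 = 204.5 Hz.
C is above B, so f_C = 204.5 + 5 = 209.5 Hz.

209.5 Hz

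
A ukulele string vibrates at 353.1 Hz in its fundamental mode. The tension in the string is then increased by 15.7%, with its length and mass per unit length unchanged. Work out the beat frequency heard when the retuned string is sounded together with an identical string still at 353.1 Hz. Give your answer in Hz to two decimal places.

For a string, f ∝ √T, so the new frequency is 353.1·√1.157 = 379.8083 Hz.
f_beat = |379.8083 − 353.1| = 26.71 Hz.

26.71 Hz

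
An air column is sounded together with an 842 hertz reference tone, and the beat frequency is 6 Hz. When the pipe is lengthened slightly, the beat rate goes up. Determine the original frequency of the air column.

836 Hz

|f − 842| = 6, so the air column was at either 836 Hz or 848 Hz.
A longer pipe has a lower fundamental; the adjustment lowers the air column's frequency.
The beat rate rose, so the adjustment moved the air column further from 842 Hz — it was already below the reference.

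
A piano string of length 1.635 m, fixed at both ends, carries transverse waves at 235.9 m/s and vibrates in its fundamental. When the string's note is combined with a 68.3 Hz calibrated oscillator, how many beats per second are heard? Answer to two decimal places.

For a string fixed at both ends, f_n = n·v/(2L) = 1·235.9/(2·1.635) = 72.1407 Hz.
f_beat = |72.1407 − 68.3| = 3.84 Hz.

3.84 Hz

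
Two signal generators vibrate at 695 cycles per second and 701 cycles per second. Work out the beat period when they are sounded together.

0.167 s

f_beat = |695 − 701| = 6 Hz.
Beat period T = 1 / f_beat = 1 / 6 s.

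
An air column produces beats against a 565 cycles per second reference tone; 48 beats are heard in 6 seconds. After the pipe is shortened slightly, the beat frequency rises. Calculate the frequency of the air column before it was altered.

Beat frequency = 48/6 = 8 Hz.
|f − 565| = 8, so the air column was at either 557 Hz or 573 Hz.
A shorter pipe has a higher fundamental; the adjustment raises the air column's frequency.
The beat rate rose, so the adjustment moved the air column further from 565 Hz — it was already above the reference.

573 Hz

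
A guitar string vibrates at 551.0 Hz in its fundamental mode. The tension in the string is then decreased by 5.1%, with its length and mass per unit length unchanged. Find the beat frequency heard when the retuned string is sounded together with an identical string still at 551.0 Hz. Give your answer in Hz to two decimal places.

14.23 Hz

For a string, f ∝ √T, so the new frequency is 551.0·√0.949 = 536.7656 Hz.
f_beat = |536.7656 − 551.0| = 14.23 Hz.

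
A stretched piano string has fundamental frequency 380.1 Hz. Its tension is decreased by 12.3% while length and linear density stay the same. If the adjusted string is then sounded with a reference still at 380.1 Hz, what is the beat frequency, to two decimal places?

For a string, f ∝ √T, so the new frequency is 380.1·√0.877 = 355.9571 Hz.
f_beat = |355.9571 − 380.1| = 24.14 Hz.

24.14 Hz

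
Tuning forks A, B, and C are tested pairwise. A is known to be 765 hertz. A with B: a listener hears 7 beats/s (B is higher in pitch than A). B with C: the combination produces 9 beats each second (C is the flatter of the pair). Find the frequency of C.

763 Hz

B is above A, so f_B = 765 + 7 = 772 Hz.
C is below B, so f_C = 772 − 9 = 763 Hz.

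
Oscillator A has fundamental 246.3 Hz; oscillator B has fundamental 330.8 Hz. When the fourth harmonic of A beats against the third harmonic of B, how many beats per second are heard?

7.2 Hz

Fourth harmonic of the first: 4·246.3 = 985.2 Hz.
Third harmonic of the second: 3·330.8 = 992.4 Hz.
f_beat = |985.2 − 992.4| = 7.2 Hz.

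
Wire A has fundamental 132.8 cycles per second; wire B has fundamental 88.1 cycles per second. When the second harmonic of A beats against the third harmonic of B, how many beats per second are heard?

Second harmonic of the first: 2·132.8 = 265.6 Hz.
Third harmonic of the second: 3·88.1 = 264.3 Hz.
f_beat = |265.6 − 264.3| = 1.3 Hz.

1.3 Hz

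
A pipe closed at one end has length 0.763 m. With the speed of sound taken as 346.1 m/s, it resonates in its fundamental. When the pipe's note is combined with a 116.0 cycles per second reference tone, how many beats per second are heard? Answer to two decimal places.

2.60 Hz

Closed pipe (odd harmonics): f_n = n·v/(4L) = 1·346.1/(4·0.763) = 113.4010 Hz.
f_beat = |113.4010 − 116.0| = 2.60 Hz.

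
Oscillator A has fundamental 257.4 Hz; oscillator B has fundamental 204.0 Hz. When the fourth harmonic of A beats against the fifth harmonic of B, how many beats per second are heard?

9.6 Hz

Fourth harmonic of the first: 4·257.4 = 1029.6 Hz.
Fifth harmonic of the second: 5·204.0 = 1020.0 Hz.
f_beat = |1029.6 − 1020.0| = 9.6 Hz.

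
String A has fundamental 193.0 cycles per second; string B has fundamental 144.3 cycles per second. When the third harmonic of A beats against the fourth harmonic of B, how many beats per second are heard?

1.8 Hz

Third harmonic of the first: 3·193.0 = 579.0 Hz.
Fourth harmonic of the second: 4·144.3 = 577.2 Hz.
f_beat = |579.0 − 577.2| = 1.8 Hz.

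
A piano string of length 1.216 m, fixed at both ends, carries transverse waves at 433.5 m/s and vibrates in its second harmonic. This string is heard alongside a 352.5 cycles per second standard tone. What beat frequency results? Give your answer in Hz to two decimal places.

For a string fixed at both ends, f_n = n·v/(2L) = 2·433.5/(2·1.216) = 356.4967 Hz.
f_beat = |356.4967 − 352.5| = 4.00 Hz.

4.00 Hz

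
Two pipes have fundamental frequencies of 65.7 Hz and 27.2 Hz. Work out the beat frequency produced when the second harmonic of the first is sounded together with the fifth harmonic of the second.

4.6 Hz

Second harmonic of the first: 2·65.7 = 131.4 Hz.
Fifth harmonic of the second: 5·27.2 = 136.0 Hz.
f_beat = |131.4 − 136.0| = 4.6 Hz.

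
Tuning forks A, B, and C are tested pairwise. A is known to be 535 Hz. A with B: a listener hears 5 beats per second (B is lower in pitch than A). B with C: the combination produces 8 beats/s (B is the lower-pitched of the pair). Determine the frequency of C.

538 Hz

B is below A, so f_B = 535 − 5 = 530 Hz.
C is above B, so f_C = 530 + 8 = 538 Hz.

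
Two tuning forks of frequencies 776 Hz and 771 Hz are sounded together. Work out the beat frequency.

f_beat = |f₁ − f₂|.
|776 − 771| = 5 Hz.

5 Hz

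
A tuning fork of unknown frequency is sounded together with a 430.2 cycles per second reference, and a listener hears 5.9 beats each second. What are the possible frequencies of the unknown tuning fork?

|f − 430.2| = 5.9, so f = 430.2 ± 5.9.

424.3 Hz or 436.1 Hz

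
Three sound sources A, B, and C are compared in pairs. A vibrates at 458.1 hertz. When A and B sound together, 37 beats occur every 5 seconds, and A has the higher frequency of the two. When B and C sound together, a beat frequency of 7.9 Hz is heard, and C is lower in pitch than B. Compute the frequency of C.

442.8 Hz

A–B: Beat frequency = 37/5 = 7.4 Hz.
B is below A, so f_B = 458.1 − 7.4 = 450.7 Hz.
C is below B, so f_C = 450.7 − 7.9 = 442.8 Hz.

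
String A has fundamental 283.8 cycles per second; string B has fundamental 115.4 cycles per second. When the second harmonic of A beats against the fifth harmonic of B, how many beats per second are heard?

9.4 Hz

Second harmonic of the first: 2·283.8 = 567.6 Hz.
Fifth harmonic of the second: 5·115.4 = 577.0 Hz.
f_beat = |567.6 − 577.0| = 9.4 Hz.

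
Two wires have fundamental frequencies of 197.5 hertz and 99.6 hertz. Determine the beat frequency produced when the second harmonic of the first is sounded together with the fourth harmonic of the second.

3.4 Hz

Second harmonic of the first: 2·197.5 = 395.0 Hz.
Fourth harmonic of the second: 4·99.6 = 398.4 Hz.
f_beat = |395.0 − 398.4| = 3.4 Hz.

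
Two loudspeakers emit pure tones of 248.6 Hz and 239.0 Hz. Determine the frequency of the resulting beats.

9.6 Hz

The beat frequency equals the magnitude of the frequency difference.
|248.6 − 239.0| = 9.6 Hz.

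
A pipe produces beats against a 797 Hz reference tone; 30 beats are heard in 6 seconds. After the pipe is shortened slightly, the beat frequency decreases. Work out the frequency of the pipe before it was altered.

Beat frequency = 30/6 = 5 Hz.
|f − 797| = 5, so the pipe was at either 792 Hz or 802 Hz.
A shorter pipe has a higher fundamental; the adjustment raises the pipe's frequency.
The beat rate fell, so the adjustment moved the pipe toward 797 Hz — it must have started below the reference.

792 Hz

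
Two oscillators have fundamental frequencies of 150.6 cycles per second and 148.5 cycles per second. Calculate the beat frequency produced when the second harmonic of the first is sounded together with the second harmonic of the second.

4.2 Hz

Second harmonic of the first: 2·150.6 = 301.2 Hz.
Second harmonic of the second: 2·148.5 = 297.0 Hz.
f_beat = |301.2 − 297.0| = 4.2 Hz.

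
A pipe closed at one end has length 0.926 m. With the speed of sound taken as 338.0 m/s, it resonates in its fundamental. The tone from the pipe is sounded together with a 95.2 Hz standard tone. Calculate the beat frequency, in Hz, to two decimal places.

3.95 Hz

Closed pipe (odd harmonics): f_n = n·v/(4L) = 1·338.0/(4·0.926) = 91.2527 Hz.
f_beat = |91.2527 − 95.2| = 3.95 Hz.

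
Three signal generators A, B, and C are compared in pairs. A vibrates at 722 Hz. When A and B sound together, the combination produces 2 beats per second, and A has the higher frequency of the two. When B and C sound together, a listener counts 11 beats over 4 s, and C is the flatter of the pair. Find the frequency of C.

717.25 Hz

B is below A, so f_B = 722 − 2 = 720 Hz.
B–C: Beat frequency = 11/4 = 2.75 Hz.
C is below B, so f_C = 720 − 2.75 = 717.25 Hz.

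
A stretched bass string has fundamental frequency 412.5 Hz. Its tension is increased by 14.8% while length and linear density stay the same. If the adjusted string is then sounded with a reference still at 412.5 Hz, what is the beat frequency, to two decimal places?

For a string, f ∝ √T, so the new frequency is 412.5·√1.148 = 441.9721 Hz.
f_beat = |441.9721 − 412.5| = 29.47 Hz.

29.47 Hz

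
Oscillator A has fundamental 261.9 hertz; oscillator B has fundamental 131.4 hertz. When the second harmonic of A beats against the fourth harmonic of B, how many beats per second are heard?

Second harmonic of the first: 2·261.9 = 523.8 Hz.
Fourth harmonic of the second: 4·131.4 = 525.6 Hz.
f_beat = |523.8 − 525.6| = 1.8 Hz.

1.8 Hz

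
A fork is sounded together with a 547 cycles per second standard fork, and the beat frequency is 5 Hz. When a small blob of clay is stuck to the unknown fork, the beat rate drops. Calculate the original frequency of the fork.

|f − 547| = 5, so the fork was at either 542 Hz or 552 Hz.
Adding mass to a fork lowers its frequency; the adjustment lowers the fork's frequency.
The beat rate fell, so the adjustment moved the fork toward 547 Hz — it must have started above the reference.

552 Hz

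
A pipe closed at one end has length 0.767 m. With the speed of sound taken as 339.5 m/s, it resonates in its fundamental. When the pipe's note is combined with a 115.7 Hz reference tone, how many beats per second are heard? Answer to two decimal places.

Closed pipe (odd harmonics): f_n = n·v/(4L) = 1·339.5/(4·0.767) = 110.6584 Hz.
f_beat = |110.6584 − 115.7| = 5.04 Hz.

5.04 Hz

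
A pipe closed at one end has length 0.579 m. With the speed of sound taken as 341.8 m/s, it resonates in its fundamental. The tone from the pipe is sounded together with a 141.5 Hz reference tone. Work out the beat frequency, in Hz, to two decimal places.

Closed pipe (odd harmonics): f_n = n·v/(4L) = 1·341.8/(4·0.579) = 147.5820 Hz.
f_beat = |147.5820 − 141.5| = 6.08 Hz.

6.08 Hz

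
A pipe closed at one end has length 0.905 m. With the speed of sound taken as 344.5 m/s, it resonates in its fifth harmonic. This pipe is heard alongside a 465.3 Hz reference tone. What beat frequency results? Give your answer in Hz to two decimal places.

10.53 Hz

Closed pipe (odd harmonics): f_n = n·v/(4L) = 5·344.5/(4·0.905) = 475.8287 Hz.
f_beat = |475.8287 − 465.3| = 10.53 Hz.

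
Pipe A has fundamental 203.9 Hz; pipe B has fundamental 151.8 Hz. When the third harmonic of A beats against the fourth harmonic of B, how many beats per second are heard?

4.5 Hz

Third harmonic of the first: 3·203.9 = 611.7 Hz.
Fourth harmonic of the second: 4·151.8 = 607.2 Hz.
f_beat = |611.7 − 607.2| = 4.5 Hz.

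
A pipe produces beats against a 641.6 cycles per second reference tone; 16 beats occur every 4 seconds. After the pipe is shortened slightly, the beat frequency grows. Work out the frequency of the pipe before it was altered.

645.6 Hz

Beat frequency = 16/4 = 4 Hz.
|f − 641.6| = 4, so the pipe was at either 637.6 Hz or 645.6 Hz.
A shorter pipe has a higher fundamental; the adjustment raises the pipe's frequency.
The beat rate rose, so the adjustment moved the pipe further from 641.6 Hz — it was already above the reference.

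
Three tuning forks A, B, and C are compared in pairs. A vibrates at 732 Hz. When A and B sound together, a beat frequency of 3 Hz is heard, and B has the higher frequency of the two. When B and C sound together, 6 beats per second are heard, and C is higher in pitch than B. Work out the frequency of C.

B is above A, so f_B = 732 + 3 = 735 Hz.
C is above B, so f_C = 735 + 6 = 741 Hz.

741 Hz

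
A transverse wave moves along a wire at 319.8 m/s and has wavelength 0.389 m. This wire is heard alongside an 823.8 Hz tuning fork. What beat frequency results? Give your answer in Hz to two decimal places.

Source frequency f = v/λ = 319.8/0.389 = 822.1080 Hz.
f_beat = |822.1080 − 823.8| = 1.69 Hz.

1.69 Hz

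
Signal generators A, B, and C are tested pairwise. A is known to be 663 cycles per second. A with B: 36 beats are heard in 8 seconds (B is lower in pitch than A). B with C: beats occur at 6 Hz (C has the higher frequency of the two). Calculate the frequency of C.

A–B: Beat frequency = 36/8 = 4.5 Hz.
B is below A, so f_B = 663 − 4.5 = 658.5 Hz.
C is above B, so f_C = 658.5 + 6 = 664.5 Hz.

664.5 Hz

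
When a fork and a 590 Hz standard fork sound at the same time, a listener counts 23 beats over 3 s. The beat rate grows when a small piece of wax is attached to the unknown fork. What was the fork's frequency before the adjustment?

Beat frequency = 23/3 = 7.6667 Hz.
|f − 590| = 7.6667, so the fork was at either 582.3333 Hz or 597.6667 Hz.
Loading a fork with wax lowers its frequency; the adjustment lowers the fork's frequency.
The beat rate rose, so the adjustment moved the fork further from 590 Hz — it was already below the reference.

582.3333 Hz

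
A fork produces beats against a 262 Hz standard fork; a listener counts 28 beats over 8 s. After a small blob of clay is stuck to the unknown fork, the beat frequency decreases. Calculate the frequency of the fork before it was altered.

Beat frequency = 28/8 = 3.5 Hz.
|f − 262| = 3.5, so the fork was at either 258.5 Hz or 265.5 Hz.
Adding mass to a fork lowers its frequency; the adjustment lowers the fork's frequency.
The beat rate fell, so the adjustment moved the fork toward 262 Hz — it must have started above the reference.

265.5 Hz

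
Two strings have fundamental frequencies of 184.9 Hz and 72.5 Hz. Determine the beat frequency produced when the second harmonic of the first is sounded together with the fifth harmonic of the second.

Second harmonic of the first: 2·184.9 = 369.8 Hz.
Fifth harmonic of the second: 5·72.5 = 362.5 Hz.
f_beat = |369.8 − 362.5| = 7.3 Hz.

7.3 Hz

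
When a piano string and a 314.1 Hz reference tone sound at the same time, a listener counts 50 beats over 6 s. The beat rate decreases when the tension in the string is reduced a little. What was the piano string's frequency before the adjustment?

322.4333 Hz

Beat frequency = 50/6 = 8.3333 Hz.
|f − 314.1| = 8.3333, so the piano string was at either 305.7667 Hz or 322.4333 Hz.
Lower tension means lower frequency; the adjustment lowers the piano string's frequency.
The beat rate fell, so the adjustment moved the piano string toward 314.1 Hz — it must have started above the reference.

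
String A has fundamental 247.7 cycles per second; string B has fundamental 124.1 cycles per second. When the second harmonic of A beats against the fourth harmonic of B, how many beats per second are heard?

Second harmonic of the first: 2·247.7 = 495.4 Hz.
Fourth harmonic of the second: 4·124.1 = 496.4 Hz.
f_beat = |495.4 − 496.4| = 1.0 Hz.

1.0 Hz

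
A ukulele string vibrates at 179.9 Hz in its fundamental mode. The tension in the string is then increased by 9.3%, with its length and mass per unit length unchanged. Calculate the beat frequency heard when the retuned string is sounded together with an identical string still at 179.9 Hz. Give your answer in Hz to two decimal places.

For a string, f ∝ √T, so the new frequency is 179.9·√1.093 = 188.0794 Hz.
f_beat = |188.0794 − 179.9| = 8.18 Hz.

8.18 Hz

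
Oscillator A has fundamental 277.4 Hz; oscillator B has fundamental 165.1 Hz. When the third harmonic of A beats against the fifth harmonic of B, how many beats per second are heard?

6.7 Hz

Third harmonic of the first: 3·277.4 = 832.2 Hz.
Fifth harmonic of the second: 5·165.1 = 825.5 Hz.
f_beat = |832.2 − 825.5| = 6.7 Hz.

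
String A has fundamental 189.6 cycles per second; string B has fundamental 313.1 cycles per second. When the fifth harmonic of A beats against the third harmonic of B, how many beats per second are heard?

8.7 Hz

Fifth harmonic of the first: 5·189.6 = 948.0 Hz.
Third harmonic of the second: 3·313.1 = 939.3 Hz.
f_beat = |948.0 − 939.3| = 8.7 Hz.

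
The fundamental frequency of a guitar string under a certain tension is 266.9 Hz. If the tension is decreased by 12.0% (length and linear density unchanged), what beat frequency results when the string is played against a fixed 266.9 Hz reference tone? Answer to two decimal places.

For a string, f ∝ √T, so the new frequency is 266.9·√0.880 = 250.3744 Hz.
f_beat = |250.3744 − 266.9| = 16.53 Hz.

16.53 Hz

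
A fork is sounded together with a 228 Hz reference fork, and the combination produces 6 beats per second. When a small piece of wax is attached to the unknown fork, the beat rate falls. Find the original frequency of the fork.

234 Hz

|f − 228| = 6, so the fork was at either 222 Hz or 234 Hz.
Loading a fork with wax lowers its frequency; the adjustment lowers the fork's frequency.
The beat rate fell, so the adjustment moved the fork toward 228 Hz — it must have started above the reference.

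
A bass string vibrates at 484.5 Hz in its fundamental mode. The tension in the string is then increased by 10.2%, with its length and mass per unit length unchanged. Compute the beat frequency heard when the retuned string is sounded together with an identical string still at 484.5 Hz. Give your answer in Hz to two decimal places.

24.11 Hz

For a string, f ∝ √T, so the new frequency is 484.5·√1.102 = 508.6096 Hz.
f_beat = |508.6096 − 484.5| = 24.11 Hz.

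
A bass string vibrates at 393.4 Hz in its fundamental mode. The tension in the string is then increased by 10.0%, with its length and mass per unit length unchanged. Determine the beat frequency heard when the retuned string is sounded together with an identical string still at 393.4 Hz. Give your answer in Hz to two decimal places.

For a string, f ∝ √T, so the new frequency is 393.4·√1.100 = 412.6014 Hz.
f_beat = |412.6014 − 393.4| = 19.20 Hz.

19.20 Hz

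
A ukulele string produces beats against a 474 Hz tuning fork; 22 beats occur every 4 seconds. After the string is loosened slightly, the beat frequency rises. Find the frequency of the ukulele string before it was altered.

468.5 Hz

Beat frequency = 22/4 = 5.5 Hz.
|f − 474| = 5.5, so the ukulele string was at either 468.5 Hz or 479.5 Hz.
Reducing tension lowers a string's frequency; the adjustment lowers the ukulele string's frequency.
The beat rate rose, so the adjustment moved the ukulele string further from 474 Hz — it was already below the reference.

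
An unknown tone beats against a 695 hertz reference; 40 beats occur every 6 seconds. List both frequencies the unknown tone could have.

Beat frequency = 40/6 = 6.6667 Hz.
|f − 695| = 6.6667, so f = 695 ± 6.6667.

688.3333 Hz or 701.6667 Hz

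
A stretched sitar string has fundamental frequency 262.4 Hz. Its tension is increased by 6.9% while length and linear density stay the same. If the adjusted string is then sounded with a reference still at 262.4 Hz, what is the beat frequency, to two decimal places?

For a string, f ∝ √T, so the new frequency is 262.4·√1.069 = 271.3018 Hz.
f_beat = |271.3018 − 262.4| = 8.90 Hz.

8.90 Hz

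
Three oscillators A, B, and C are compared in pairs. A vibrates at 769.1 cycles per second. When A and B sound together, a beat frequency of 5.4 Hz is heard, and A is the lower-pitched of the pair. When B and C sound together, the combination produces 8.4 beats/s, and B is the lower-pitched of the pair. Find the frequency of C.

782.9 Hz

B is above A, so f_B = 769.1 + 5.4 = 774.5 Hz.
C is above B, so f_C = 774.5 + 8.4 = 782.9 Hz.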